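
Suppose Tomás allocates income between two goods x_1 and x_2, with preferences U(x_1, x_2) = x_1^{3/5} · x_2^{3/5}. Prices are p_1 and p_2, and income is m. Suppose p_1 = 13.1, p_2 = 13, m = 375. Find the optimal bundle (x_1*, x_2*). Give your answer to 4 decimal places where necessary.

MU_x_1/MU_x_2 = (0.6·x_2)/(0.6·x_1); tangency sets this equal to p_1/p_2.
So 0.6·p_2·x_2 = 0.6·p_1·x_1; combined with the budget, a share 0.5 of income goes to x_1.
Demand: x_1*(p_1,p_2,m) = 0.5·m/p_1 and x_2* = 0.5·m/p_2.
At p_1=13.1, p_2=13, m=375: x_1* = 0.5·375/13.1 = 14.313, x_2* = 14.4231.

x_1* = 14.313, x_2* = 14.4231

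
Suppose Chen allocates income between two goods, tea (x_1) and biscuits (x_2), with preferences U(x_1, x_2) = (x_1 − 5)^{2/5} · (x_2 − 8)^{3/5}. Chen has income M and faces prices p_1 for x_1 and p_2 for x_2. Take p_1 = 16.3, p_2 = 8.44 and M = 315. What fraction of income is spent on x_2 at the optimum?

share on x_2 = 0.5305

Let x_1' = x_1−5, x_2' = x_2−8. MRS = (2/3)·x_2'/x_1' = p_1/p_2.
After buying the subsistence bundle (5, 8), a share 0.4 of the remaining income goes to x_1: x_1* = 5 + 0.4·(M − 5p_1 − 8p_2)/p_1.
Discretionary income = 315 − 5·16.3 − 8·8.44 = 165.98; x_1* = 5 + 0.4·165.98/16.3 = 9.0731; x_2* = 8 + 0.6·165.98/8.44 = 19.7995.
Expenditure on x_2: 8.44·19.7995 = 167.108; share = 0.5305.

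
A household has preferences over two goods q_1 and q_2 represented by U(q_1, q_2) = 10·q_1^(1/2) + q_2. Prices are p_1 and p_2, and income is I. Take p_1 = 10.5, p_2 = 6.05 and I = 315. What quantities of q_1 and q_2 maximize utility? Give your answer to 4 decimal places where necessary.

q_1* = 8.2999, q_2* = 37.6614

Plugging in: q_1* = (5·6.05/10.5)² = 8.2999, q_2* = 37.6614.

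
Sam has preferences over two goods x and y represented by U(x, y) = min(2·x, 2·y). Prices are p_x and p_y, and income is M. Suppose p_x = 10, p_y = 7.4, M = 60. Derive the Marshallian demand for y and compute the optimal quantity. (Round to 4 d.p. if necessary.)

y* = 3.4483

Leontief preferences: the optimum is at the kink where x/2 = y/2, i.e. y = x.
Budget: p_x·x + p_y·x = M, so (2·p_x + 2·p_y)·x = 2·M.
Demand: x*(p_x,p_y,M) = 2·M/(2·p_x + 2·p_y), y* = 2·M/(2·p_x + 2·p_y).
Here 2·10 + 2·7.4 = 34.8, giving y* = 3.4483.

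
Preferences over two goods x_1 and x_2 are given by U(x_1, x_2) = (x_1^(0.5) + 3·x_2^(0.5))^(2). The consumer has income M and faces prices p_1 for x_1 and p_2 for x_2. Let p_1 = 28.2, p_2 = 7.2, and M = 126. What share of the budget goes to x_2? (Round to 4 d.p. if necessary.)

MRS = MU_x_1/MU_x_2 = (1/3)·(x_2/x_1)^(0.5). Set equal to p_1/p_2.
Solve for the ratio: x_2/x_1 = [3·p_1/p_2]^(2).
With the ratio pinned down, the budget gives x_1* = M/(p_1 + p_2·(x_2/x_1)) and x_2* = (x_2/x_1)·x_1*.
Numerically x_2/x_1 = 138.0625, so x_1* = 126/(28.2 + 7.2·138.0625) = 0.1233 and x_2* = 138.0625·0.1233 = 17.0172.
Expenditure on x_2: 7.2·17.0172 = 122.5241; share = 0.9724.

share on x_2 = 0.9724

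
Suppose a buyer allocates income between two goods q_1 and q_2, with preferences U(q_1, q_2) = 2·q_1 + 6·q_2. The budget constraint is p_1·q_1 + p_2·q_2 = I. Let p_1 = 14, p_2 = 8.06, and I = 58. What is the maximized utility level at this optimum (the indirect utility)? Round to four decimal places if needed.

Perfect substitutes: compare marginal utility per dollar. 2/p_1 vs 6/p_2 → 0.1429 vs 0.7444.
q_2 gives more utility per dollar, so spend all income on q_2: q_2* = I/p_2, q_1* = 0.
Numerically: q_1* = 0, q_2* = 7.196.
Utility at the optimum: U(0, 7.196) = 43.1762.

V = 43.1762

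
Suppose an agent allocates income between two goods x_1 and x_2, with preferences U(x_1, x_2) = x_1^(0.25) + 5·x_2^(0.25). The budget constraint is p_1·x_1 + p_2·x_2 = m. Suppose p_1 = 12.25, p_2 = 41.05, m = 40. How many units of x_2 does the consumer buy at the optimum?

Numerically x_2/x_1 = 1.704998, so x_1* = 40/(12.25 + 41.05·1.704998) = 0.4864 and x_2* = 1.704998·0.4864 = 0.8293.

x_2* = 0.8293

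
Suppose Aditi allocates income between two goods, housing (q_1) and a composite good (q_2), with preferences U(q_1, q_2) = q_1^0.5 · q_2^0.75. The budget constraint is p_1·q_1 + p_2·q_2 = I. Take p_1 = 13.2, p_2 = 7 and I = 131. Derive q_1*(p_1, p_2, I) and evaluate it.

q_1* = 3.9697

At p_1=13.2, p_2=7, I=131: q_1* = 0.4·131/13.2 = 3.9697.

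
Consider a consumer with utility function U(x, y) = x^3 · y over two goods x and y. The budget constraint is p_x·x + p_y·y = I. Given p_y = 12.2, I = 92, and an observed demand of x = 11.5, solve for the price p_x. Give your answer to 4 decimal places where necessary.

p_x = 6

The MRS is 3·y/x. Set MRS = p_x/p_y.
So 3·p_y·y = p_x·x; combined with the budget, a share 0.75 of income goes to x.
Demand: x*(p_x,p_y,I) = 0.75·I/p_x and y* = 0.25·I/p_y.
Set x* = 11.5 in the demand function and solve for p_x: p_x = 6.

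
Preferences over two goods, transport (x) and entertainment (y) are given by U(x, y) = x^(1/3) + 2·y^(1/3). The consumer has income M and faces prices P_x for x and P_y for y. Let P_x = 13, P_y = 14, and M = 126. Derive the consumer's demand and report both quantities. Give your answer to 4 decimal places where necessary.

MU_x ∝ x^(-2/3), MU_y ∝ 2·y^(-2/3), so MRS = (1/2)·(y/x)^(2/3) = P_x/P_y.
Solve for the ratio: y/x = [2·P_x/P_y]^(1.5).
Substitute y = (y/x)·x into the budget: x* = M/(P_x + P_y·(y/x)).
Numerically y/x = 2.530859, so x* = 126/(13 + 14·2.530859) = 2.6016 and y* = 2.530859·2.6016 = 6.5842.

x* = 2.6016, y* = 6.5842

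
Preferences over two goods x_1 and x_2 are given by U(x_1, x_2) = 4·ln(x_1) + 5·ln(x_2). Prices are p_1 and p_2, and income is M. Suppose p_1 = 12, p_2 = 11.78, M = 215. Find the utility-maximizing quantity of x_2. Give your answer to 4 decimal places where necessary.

Tangency: MRS = (4/5)·x_2/x_1 = p_1/p_2.
So 4·p_2·x_2 = 5·p_1·x_1; combined with the budget, a share 4/9 of income goes to x_1.
Demand: x_1*(p_1,p_2,M) = 4/9·M/p_1 and x_2* = 5/9·M/p_2.
At p_1=12, p_2=11.78, M=215: x_2* = 5/9·215/11.78 = 10.1396.

x_2* = 10.1396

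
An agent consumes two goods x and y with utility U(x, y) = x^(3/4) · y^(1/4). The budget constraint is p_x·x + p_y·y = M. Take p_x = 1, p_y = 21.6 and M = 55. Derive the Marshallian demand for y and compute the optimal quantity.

Demand: x*(p_x,p_y,M) = 0.75·M/p_x and y* = 0.25·M/p_y.
At p_x=1, p_y=21.6, M=55: y* = 0.25·55/21.6 = 0.6366.

y* = 0.6366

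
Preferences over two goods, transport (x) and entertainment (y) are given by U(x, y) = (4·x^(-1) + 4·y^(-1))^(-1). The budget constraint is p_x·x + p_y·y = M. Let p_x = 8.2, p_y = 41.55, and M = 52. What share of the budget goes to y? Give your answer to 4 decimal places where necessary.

From the CES first-order condition, (y/x)^(2) = p_x/p_y.
Hence y/x = (p_x/p_y)^(1/(2)), i.e. raised to the 0.5 power.
Substitute y = (y/x)·x into the budget: x* = M/(p_x + p_y·(y/x)).
Numerically y/x = 0.444244, so x* = 52/(8.2 + 41.55·0.444244) = 1.9506 and y* = 0.444244·1.9506 = 0.8665.
Expenditure on y: 41.55·0.8665 = 36.005; share = 0.6924.

share on y = 0.6924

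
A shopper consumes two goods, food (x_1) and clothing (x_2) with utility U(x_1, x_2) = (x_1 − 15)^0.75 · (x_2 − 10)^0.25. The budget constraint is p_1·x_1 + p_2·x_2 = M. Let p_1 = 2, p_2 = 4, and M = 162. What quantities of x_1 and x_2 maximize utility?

x_1* = 49.5, x_2* = 15.75

MRS = 3·(x_2−10)/(x_1−15). Tangency with p_1/p_2 gives x_2−10 = (1/3)·(p_1/p_2)·(x_1−15).
Substituting into the budget: x_1* = 15 + 0.75·(M − 15·p_1 − 10·p_2)/p_1, and x_2* = 10 + 0.25·(…)/p_2.
Discretionary income = 162 − 15·2 − 10·4 = 92; x_1* = 15 + 0.75·92/2 = 49.5; x_2* = 10 + 0.25·92/4 = 15.75.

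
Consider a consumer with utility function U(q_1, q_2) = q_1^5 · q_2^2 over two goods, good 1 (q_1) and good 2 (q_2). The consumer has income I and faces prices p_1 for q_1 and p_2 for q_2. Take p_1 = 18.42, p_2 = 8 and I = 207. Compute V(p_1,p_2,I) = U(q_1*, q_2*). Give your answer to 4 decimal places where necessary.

The MRS is (5/2)·q_2/q_1. Set MRS = p_1/p_2.
Rearranging, p_2·q_2 = (2/5)·p_1·q_1. Substituting into the budget gives p_1·q_1·(1 + (2/5)) = I.
Demand: q_1*(p_1,p_2,I) = 5/7·I/p_1 and q_2* = 2/7·I/p_2.
At p_1=18.42, p_2=8, I=207: q_1* = 5/7·207/18.42 = 8.027, q_2* = 7.3929.
Utility at the optimum: U(8.027, 7.3929) = 1821327.5118.

V = 1821327.5118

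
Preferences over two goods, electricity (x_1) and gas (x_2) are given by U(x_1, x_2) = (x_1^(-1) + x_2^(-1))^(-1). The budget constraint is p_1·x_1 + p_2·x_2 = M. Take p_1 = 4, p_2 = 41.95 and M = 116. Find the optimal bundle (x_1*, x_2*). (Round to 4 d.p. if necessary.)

MRS = MU_x_1/MU_x_2 = (x_2/x_1)^(2). Set equal to p_1/p_2.
Solve for the ratio: x_2/x_1 = [p_1/p_2]^(0.5).
With the ratio pinned down, the budget gives x_1* = M/(p_1 + p_2·(x_2/x_1)) and x_2* = (x_2/x_1)·x_1*.
Numerically x_2/x_1 = 0.308791, so x_1* = 116/(4 + 41.95·0.308791) = 6.8421 and x_2* = 0.308791·6.8421 = 2.1128.

x_1* = 6.8421, x_2* = 2.1128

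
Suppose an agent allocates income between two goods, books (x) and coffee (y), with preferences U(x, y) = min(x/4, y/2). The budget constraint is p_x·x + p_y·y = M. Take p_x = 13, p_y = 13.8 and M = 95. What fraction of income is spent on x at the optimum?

share on x = 0.6533

Leontief preferences: the optimum is at the kink where x/4 = y/2, i.e. y = (1/2)·x.
Budget: p_x·x + p_y·(1/2)·x = M, so (4·p_x + 2·p_y)·x = 4·M.
Demand: x*(p_x,p_y,M) = 4·M/(4·p_x + 2·p_y), y* = 2·M/(4·p_x + 2·p_y).
Here 4·13 + 2·13.8 = 79.6, giving x* = 4.7739 and y* = 2.3869.
Expenditure on x: 13·4.7739 = 62.0603; share = 0.6533.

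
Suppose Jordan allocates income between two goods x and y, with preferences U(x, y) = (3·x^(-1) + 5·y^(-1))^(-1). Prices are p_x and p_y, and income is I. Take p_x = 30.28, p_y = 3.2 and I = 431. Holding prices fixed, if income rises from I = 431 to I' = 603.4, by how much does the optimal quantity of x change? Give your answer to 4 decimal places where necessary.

With the ratio pinned down, the budget gives x* = I/(p_x + p_y·(y/x)) and y* = (y/x)·x*.
Numerically y/x = 3.971251, so x* = 431/(30.28 + 3.2·3.971251) = 10.0261.
At I' = 603.4: x* = 14.0365. Change: 14.0365 − 10.0261 = 4.0104.

Δx* = 4.0104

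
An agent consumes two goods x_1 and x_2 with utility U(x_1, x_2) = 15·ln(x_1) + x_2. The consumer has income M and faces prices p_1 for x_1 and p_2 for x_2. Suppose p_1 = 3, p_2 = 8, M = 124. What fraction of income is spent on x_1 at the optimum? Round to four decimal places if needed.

share on x_1 = 0.9677

At the given prices: x_1* = 15·8/3 = 40, and x_2* = 0.5.
Expenditure on x_1: 3·40 = 120; share = 0.9677.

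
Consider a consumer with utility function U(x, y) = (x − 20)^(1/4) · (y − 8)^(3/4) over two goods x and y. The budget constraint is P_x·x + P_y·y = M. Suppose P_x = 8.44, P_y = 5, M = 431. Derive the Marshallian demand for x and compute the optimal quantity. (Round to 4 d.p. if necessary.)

x* = 26.5818

This is Cobb-Douglas in (x−20, y−8): tangency gives 0.25·P_y·(y−8) = 0.75·P_x·(x−20).
Substituting into the budget: x* = 20 + 0.25·(M − 20·P_x − 8·P_y)/P_x, and y* = 8 + 0.75·(…)/P_y.
Discretionary income = 431 − 20·8.44 − 8·5 = 222.2; x* = 20 + 0.25·222.2/8.44 = 26.5818.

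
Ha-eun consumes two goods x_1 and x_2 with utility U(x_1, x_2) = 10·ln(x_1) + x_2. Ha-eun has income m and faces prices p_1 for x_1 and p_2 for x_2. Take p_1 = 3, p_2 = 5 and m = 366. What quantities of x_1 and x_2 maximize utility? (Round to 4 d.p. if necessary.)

x_1* = 16.6667, x_2* = 63.2

So x_1*(p_1,p_2) = 10·p_2/p_1, independent of income; and x_2* = (m − 10·p_2)/p_2.
At the given prices: x_1* = 10·5/3 = 16.6667, and x_2* = 63.2.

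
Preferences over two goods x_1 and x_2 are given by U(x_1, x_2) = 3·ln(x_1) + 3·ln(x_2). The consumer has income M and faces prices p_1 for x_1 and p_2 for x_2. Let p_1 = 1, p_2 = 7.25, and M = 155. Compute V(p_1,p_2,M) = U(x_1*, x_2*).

V = 20.1587

The MRS is x_2/x_1. Set MRS = p_1/p_2.
So 3·p_2·x_2 = 3·p_1·x_1; combined with the budget, a share 0.5 of income goes to x_1.
Demand: x_1*(p_1,p_2,M) = 0.5·M/p_1 and x_2* = 0.5·M/p_2.
At p_1=1, p_2=7.25, M=155: x_1* = 0.5·155/1 = 77.5, x_2* = 10.6897.
Utility at the optimum: U(77.5, 10.6897) = 20.1587.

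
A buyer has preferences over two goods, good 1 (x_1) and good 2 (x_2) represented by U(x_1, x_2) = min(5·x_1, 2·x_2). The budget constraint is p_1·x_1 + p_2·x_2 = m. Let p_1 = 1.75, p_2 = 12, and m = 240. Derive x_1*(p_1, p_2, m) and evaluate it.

x_1* = 7.5591

With perfect complements, no substitution: consume in ratio x_1:x_2 = 2:5.
Budget: p_1·x_1 + p_2·(5/2)·x_1 = m, so (2·p_1 + 5·p_2)·x_1 = 2·m.
Demand: x_1*(p_1,p_2,m) = 2·m/(2·p_1 + 5·p_2), x_2* = 5·m/(2·p_1 + 5·p_2).
Here 2·1.75 + 5·12 = 63.5, giving x_1* = 7.5591.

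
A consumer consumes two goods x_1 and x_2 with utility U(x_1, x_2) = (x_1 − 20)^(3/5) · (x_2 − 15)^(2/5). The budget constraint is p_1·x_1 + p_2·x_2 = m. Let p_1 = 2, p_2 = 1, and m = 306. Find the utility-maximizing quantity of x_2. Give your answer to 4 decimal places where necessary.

x_2* = 115.4

MRS = (3/2)·(x_2−15)/(x_1−20). Tangency with p_1/p_2 gives x_2−15 = (2/3)·(p_1/p_2)·(x_1−20).
Substituting into the budget: x_1* = 20 + 0.6·(m − 20·p_1 − 15·p_2)/p_1, and x_2* = 15 + 0.4·(…)/p_2.
Discretionary income = 306 − 20·2 − 15·1 = 251; x_2* = 15 + 0.4·251/1 = 115.4.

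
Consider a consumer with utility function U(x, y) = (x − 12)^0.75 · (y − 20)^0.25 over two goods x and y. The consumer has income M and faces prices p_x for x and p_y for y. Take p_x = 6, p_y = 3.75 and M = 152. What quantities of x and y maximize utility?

Discretionary income = 152 − 12·6 − 20·3.75 = 5; x* = 12 + 0.75·5/6 = 12.625; y* = 20 + 0.25·5/3.75 = 20.3333.

x* = 12.625, y* = 20.3333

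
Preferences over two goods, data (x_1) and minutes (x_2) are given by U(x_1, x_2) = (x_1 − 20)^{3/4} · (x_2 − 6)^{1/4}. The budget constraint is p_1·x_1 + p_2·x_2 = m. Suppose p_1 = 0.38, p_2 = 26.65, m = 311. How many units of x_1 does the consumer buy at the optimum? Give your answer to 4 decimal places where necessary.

Let x_1' = x_1−20, x_2' = x_2−6. MRS = 3·x_2'/x_1' = p_1/p_2.
Substituting into the budget: x_1* = 20 + 0.75·(m − 20·p_1 − 6·p_2)/p_1, and x_2* = 6 + 0.25·(…)/p_2.
Discretionary income = 311 − 20·0.38 − 6·26.65 = 143.5; x_1* = 20 + 0.75·143.5/0.38 = 303.2237.

x_1* = 303.2237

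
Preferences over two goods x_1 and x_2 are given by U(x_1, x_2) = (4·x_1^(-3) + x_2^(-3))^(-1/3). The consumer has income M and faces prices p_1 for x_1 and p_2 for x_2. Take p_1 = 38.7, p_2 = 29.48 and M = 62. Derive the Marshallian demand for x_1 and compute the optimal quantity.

x_1* = 1.0162

From the CES first-order condition, 4·(x_2/x_1)^(4) = p_1/p_2.
Solve for the ratio: x_2/x_1 = [(1/4)·p_1/p_2]^(0.25).
Substitute x_2 = (x_2/x_1)·x_1 into the budget: x_1* = M/(p_1 + p_2·(x_2/x_1)).
Numerically x_2/x_1 = 0.756887, so x_1* = 62/(38.7 + 29.48·0.756887) = 1.0162.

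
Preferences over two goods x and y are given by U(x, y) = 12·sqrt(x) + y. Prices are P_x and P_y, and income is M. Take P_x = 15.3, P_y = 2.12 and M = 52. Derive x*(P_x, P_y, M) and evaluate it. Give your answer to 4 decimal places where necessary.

x* = 0.6912

Set MRS = P_x/P_y: 6·x^(−1/2) = P_x/P_y.
Thus x* = (6·P_y/P_x)² — independent of M — with the rest of income spent on y.
Plugging in: x* = (6·2.12/15.3)² = 0.6912.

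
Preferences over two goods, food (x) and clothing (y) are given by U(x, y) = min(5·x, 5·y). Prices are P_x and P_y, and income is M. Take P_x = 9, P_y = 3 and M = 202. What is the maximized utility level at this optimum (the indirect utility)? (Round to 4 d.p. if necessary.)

With perfect complements, no substitution: consume in ratio x:y = 5:5.
Budget: P_x·x + P_y·x = M, so (5·P_x + 5·P_y)·x = 5·M.
Demand: x*(P_x,P_y,M) = 5·M/(5·P_x + 5·P_y), y* = 5·M/(5·P_x + 5·P_y).
Here 5·9 + 5·3 = 60, giving x* = 16.8333 and y* = 16.8333.
Utility at the optimum: U(16.8333, 16.8333) = 84.1667.

V = 84.1667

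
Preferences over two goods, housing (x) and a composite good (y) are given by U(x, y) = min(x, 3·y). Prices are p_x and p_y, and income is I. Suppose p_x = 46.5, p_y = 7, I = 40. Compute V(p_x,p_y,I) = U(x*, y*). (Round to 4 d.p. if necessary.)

V = 0.8191

Leontief preferences: the optimum is at the kink where x/3 = y/1, i.e. y = (1/3)·x.
Budget: p_x·x + p_y·(1/3)·x = I, so (3·p_x + p_y)·x = 3·I.
Demand: x*(p_x,p_y,I) = 3·I/(3·p_x + p_y), y* = I/(3·p_x + p_y).
Here 3·46.5 + 7 = 146.5, giving x* = 0.8191 and y* = 0.273.
Utility at the optimum: U(0.8191, 0.273) = 0.8191.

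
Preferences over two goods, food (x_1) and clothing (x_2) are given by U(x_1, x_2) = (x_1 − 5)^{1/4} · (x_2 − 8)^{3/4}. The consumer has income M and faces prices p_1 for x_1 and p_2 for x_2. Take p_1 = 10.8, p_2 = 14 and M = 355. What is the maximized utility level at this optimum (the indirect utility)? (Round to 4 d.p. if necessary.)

V = 8.209

MRS = (1/3)·(x_2−8)/(x_1−5). Tangency with p_1/p_2 gives x_2−8 = 3·(p_1/p_2)·(x_1−5).
Substituting into the budget: x_1* = 5 + 0.25·(M − 5·p_1 − 8·p_2)/p_1, and x_2* = 8 + 0.75·(…)/p_2.
Discretionary income = 355 − 5·10.8 − 8·14 = 189; x_1* = 5 + 0.25·189/10.8 = 9.375; x_2* = 8 + 0.75·189/14 = 18.125.
Utility at the optimum: U(9.375, 18.125) = 8.209.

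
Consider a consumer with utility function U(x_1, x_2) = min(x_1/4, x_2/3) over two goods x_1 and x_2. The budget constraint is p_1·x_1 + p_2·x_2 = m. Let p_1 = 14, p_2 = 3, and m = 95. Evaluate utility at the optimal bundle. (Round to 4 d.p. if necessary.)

V = 1.4615

Here 4·14 + 3·3 = 65, giving x_1* = 5.8462 and x_2* = 4.3846.
Utility at the optimum: U(5.8462, 4.3846) = 1.4615.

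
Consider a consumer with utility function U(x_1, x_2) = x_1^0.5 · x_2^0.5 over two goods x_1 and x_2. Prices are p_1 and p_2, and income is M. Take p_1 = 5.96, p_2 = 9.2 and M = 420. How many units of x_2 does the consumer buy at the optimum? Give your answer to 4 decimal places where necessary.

x_2* = 22.8261

Tangency: MRS = x_2/x_1 = p_1/p_2.
Rearranging, p_2·x_2 = p_1·x_1. Substituting into the budget gives p_1·x_1·(1 + 1) = M.
Demand: x_1*(p_1,p_2,M) = 0.5·M/p_1 and x_2* = 0.5·M/p_2.
At p_1=5.96, p_2=9.2, M=420: x_2* = 0.5·420/9.2 = 22.8261.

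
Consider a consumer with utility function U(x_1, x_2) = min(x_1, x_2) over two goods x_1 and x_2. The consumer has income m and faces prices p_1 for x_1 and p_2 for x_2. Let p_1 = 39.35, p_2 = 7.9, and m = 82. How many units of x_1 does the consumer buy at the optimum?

x_1* = 1.7354

Leontief preferences: the optimum is at the kink where x_1/1 = x_2/1, i.e. x_2 = x_1.
Budget: p_1·x_1 + p_2·x_1 = m, so (p_1 + p_2)·x_1 = m.
Demand: x_1*(p_1,p_2,m) = m/(p_1 + p_2), x_2* = m/(p_1 + p_2).
Here 39.35 + 7.9 = 47.25, giving x_1* = 1.7354.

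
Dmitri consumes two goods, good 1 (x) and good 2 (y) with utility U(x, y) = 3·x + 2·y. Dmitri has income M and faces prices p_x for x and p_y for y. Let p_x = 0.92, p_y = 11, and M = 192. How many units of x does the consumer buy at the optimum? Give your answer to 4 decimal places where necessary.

Linear utility — the consumer picks whichever good has higher MU/price: 3/0.92 = 3.2609 vs 2/11 = 0.1818.
x gives more utility per dollar, so spend all income on x: x* = M/p_x, y* = 0.
Numerically: x* = 208.6957, y* = 0.

x* = 208.6957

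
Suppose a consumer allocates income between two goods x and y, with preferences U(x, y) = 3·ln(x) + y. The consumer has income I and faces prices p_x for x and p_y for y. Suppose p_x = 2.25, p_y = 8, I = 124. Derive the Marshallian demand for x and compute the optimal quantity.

x* = 10.6667

MU_x = 3/x, MU_y = 1. Tangency: 3/x = p_x/p_y.
So x*(p_x,p_y) = 3·p_y/p_x, independent of income; and y* = (I − 3·p_y)/p_y.
At the given prices: x* = 3·8/2.25 = 10.6667.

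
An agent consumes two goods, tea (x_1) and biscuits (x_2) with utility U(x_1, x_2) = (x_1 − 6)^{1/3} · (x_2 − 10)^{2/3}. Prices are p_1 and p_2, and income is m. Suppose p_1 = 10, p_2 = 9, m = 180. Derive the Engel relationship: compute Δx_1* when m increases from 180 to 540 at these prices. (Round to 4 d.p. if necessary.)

Let x_1' = x_1−6, x_2' = x_2−10. MRS = (1/2)·x_2'/x_1' = p_1/p_2.
Substituting into the budget: x_1* = 6 + 1/3·(m − 6·p_1 − 10·p_2)/p_1, and x_2* = 10 + 2/3·(…)/p_2.
Discretionary income = 180 − 6·10 − 10·9 = 30; x_1* = 6 + 1/3·30/10 = 7.
At m' = 540: x_1* = 19. Change: 19 − 7 = 12.

Δx_1* = 12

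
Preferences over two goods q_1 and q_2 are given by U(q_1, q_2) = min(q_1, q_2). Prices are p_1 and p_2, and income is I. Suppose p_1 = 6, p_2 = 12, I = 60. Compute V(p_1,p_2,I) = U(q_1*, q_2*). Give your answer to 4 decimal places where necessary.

With perfect complements, no substitution: consume in ratio q_1:q_2 = 1:1.
Budget: p_1·q_1 + p_2·q_1 = I, so (p_1 + p_2)·q_1 = I.
Demand: q_1*(p_1,p_2,I) = I/(p_1 + p_2), q_2* = I/(p_1 + p_2).
Here 6 + 12 = 18, giving q_1* = 3.3333 and q_2* = 3.3333.
Utility at the optimum: U(3.3333, 3.3333) = 3.3333.

V = 3.3333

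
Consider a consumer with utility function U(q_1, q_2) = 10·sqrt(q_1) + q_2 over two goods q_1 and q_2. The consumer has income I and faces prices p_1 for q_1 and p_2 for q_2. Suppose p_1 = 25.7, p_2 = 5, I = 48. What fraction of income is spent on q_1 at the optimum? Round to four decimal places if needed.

share on q_1 = 0.5066

Set MRS = p_1/p_2: 5·q_1^(−1/2) = p_1/p_2.
Solve: √q_1 = 5·p_2/p_1, so q_1*(p_1,p_2) = (5·p_2/p_1)², and q_2* = (I − p_1·q_1*)/p_2.
Plugging in: q_1* = (5·5/25.7)² = 0.9463, q_2* = 4.7362.
Expenditure on q_1: 25.7·0.9463 = 24.3191; share = 0.5066.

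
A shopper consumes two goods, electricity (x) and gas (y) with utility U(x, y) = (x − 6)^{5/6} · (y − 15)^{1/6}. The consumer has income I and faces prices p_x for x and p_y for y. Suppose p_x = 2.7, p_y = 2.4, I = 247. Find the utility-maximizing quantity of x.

After buying the subsistence bundle (6, 15), a share 5/6 of the remaining income goes to x: x* = 6 + 5/6·(I − 6p_x − 15p_y)/p_x.
Discretionary income = 247 − 6·2.7 − 15·2.4 = 194.8; x* = 6 + 5/6·194.8/2.7 = 66.1235.

x* = 66.1235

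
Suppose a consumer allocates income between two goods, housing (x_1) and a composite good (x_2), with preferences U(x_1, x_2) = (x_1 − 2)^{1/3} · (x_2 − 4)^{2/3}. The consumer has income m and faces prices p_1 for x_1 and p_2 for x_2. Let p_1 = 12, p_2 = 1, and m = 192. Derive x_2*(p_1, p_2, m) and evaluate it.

Let x_1' = x_1−2, x_2' = x_2−4. MRS = (1/2)·x_2'/x_1' = p_1/p_2.
After buying the subsistence bundle (2, 4), a share 1/3 of the remaining income goes to x_1: x_1* = 2 + 1/3·(m − 2p_1 − 4p_2)/p_1.
Discretionary income = 192 − 2·12 − 4·1 = 164; x_2* = 4 + 2/3·164/1 = 113.3333.

x_2* = 113.3333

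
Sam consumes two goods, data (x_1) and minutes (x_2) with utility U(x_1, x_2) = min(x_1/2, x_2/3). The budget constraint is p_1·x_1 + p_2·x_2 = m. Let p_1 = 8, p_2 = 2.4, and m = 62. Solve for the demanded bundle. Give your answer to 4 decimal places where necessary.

x_1* = 5.3448, x_2* = 8.0172

With perfect complements, no substitution: consume in ratio x_1:x_2 = 2:3.
Budget: p_1·x_1 + p_2·(3/2)·x_1 = m, so (2·p_1 + 3·p_2)·x_1 = 2·m.
Demand: x_1*(p_1,p_2,m) = 2·m/(2·p_1 + 3·p_2), x_2* = 3·m/(2·p_1 + 3·p_2).
Here 2·8 + 3·2.4 = 23.2, giving x_1* = 5.3448 and x_2* = 8.0172.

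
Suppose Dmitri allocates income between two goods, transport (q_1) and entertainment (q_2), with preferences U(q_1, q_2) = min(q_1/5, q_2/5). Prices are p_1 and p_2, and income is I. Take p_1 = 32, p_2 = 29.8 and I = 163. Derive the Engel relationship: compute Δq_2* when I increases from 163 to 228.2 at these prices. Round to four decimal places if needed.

Δq_2* = 1.055

Leontief preferences: the optimum is at the kink where q_1/5 = q_2/5, i.e. q_2 = q_1.
Budget: p_1·q_1 + p_2·q_1 = I, so (5·p_1 + 5·p_2)·q_1 = 5·I.
Demand: q_1*(p_1,p_2,I) = 5·I/(5·p_1 + 5·p_2), q_2* = 5·I/(5·p_1 + 5·p_2).
Here 5·32 + 5·29.8 = 309, giving q_2* = 2.6375.
At I' = 228.2: q_2* = 3.6926. Change: 3.6926 − 2.6375 = 1.055.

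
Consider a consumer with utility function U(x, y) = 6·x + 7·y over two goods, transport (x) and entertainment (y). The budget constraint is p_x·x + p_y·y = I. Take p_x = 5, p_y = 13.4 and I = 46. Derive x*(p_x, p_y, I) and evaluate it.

Linear utility — the consumer picks whichever good has higher MU/price: 6/5 = 1.2 vs 7/13.4 = 0.5224.
x gives more utility per dollar, so spend all income on x: x* = I/p_x, y* = 0.
Numerically: x* = 9.2, y* = 0.

x* = 9.2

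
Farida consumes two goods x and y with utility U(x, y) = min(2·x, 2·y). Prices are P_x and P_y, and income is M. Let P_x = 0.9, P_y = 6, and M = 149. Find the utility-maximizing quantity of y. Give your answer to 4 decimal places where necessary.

With perfect complements, no substitution: consume in ratio x:y = 2:2.
Budget: P_x·x + P_y·x = M, so (2·P_x + 2·P_y)·x = 2·M.
Demand: x*(P_x,P_y,M) = 2·M/(2·P_x + 2·P_y), y* = 2·M/(2·P_x + 2·P_y).
Here 2·0.9 + 2·6 = 13.8, giving y* = 21.5942.

y* = 21.5942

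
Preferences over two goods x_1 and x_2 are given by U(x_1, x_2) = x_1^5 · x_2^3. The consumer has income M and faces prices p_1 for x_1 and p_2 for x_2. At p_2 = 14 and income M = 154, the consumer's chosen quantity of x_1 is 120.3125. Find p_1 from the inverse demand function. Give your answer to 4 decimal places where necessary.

p_1 = 0.8

Tangency: MRS = (5/3)·x_2/x_1 = p_1/p_2.
So 5·p_2·x_2 = 3·p_1·x_1; combined with the budget, a share 0.625 of income goes to x_1.
Demand: x_1*(p_1,p_2,M) = 0.625·M/p_1 and x_2* = 0.375·M/p_2.
Set x_1* = 120.3125 in the demand function and solve for p_1: p_1 = 0.8.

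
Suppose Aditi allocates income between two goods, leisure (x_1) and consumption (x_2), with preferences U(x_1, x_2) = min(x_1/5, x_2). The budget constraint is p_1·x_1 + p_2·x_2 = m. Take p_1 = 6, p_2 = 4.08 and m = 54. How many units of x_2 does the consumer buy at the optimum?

x_2* = 1.5845

With perfect complements, no substitution: consume in ratio x_1:x_2 = 5:1.
Budget: p_1·x_1 + p_2·(1/5)·x_1 = m, so (5·p_1 + p_2)·x_1 = 5·m.
Demand: x_1*(p_1,p_2,m) = 5·m/(5·p_1 + p_2), x_2* = m/(5·p_1 + p_2).
Here 5·6 + 4.08 = 34.08, giving x_2* = 1.5845.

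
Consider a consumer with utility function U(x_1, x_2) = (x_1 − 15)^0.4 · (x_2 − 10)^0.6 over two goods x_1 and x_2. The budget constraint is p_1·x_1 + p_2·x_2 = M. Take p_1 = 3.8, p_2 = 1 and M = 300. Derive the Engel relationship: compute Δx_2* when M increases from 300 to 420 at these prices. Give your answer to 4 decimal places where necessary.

This is Cobb-Douglas in (x_1−15, x_2−10): tangency gives 0.4·p_2·(x_2−10) = 0.6·p_1·(x_1−15).
After buying the subsistence bundle (15, 10), a share 0.4 of the remaining income goes to x_1: x_1* = 15 + 0.4·(M − 15p_1 − 10p_2)/p_1.
Discretionary income = 300 − 15·3.8 − 10·1 = 233; x_2* = 10 + 0.6·233/1 = 149.8.
At M' = 420: x_2* = 221.8. Change: 221.8 − 149.8 = 72.

Δx_2* = 72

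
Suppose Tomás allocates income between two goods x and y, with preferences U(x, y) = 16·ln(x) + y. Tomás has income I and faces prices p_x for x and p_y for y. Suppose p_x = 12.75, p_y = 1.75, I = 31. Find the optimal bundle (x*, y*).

x* = 2.1961, y* = 1.7143

Set MRS = p_x/p_y: (16/x)/1 = p_x/p_y.
So x*(p_x,p_y) = 16·p_y/p_x, independent of income; and y* = (I − 16·p_y)/p_y.
At the given prices: x* = 16·1.75/12.75 = 2.1961, and y* = 1.7143.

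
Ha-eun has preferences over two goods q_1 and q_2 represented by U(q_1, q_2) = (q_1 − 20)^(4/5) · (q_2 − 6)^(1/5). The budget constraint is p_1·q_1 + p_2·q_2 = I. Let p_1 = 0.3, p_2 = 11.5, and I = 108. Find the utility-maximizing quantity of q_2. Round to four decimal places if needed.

MRS = 4·(q_2−6)/(q_1−20). Tangency with p_1/p_2 gives q_2−6 = (1/4)·(p_1/p_2)·(q_1−20).
After buying the subsistence bundle (20, 6), a share 0.8 of the remaining income goes to q_1: q_1* = 20 + 0.8·(I − 20p_1 − 6p_2)/p_1.
Discretionary income = 108 − 20·0.3 − 6·11.5 = 33; q_2* = 6 + 0.2·33/11.5 = 6.5739.

q_2* = 6.5739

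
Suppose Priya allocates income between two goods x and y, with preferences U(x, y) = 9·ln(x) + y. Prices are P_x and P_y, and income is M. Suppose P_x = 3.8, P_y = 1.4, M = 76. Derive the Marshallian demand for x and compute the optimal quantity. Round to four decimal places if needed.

Set MRS = P_x/P_y: (9/x)/1 = P_x/P_y.
So x*(P_x,P_y) = 9·P_y/P_x, independent of income; and y* = (M − 9·P_y)/P_y.
At the given prices: x* = 9·1.4/3.8 = 3.3158.

x* = 3.3158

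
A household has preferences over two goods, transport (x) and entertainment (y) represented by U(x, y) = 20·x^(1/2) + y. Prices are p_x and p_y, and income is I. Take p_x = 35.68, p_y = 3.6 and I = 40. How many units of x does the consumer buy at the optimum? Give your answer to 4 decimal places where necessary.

x* = 1.018

MU_x = 10/√x, MU_y = 1. Tangency: 10/√x = p_x/p_y.
Solve: √x = 10·p_y/p_x, so x*(p_x,p_y) = (10·p_y/p_x)², and y* = (I − p_x·x*)/p_y.
Plugging in: x* = (10·3.6/35.68)² = 1.018.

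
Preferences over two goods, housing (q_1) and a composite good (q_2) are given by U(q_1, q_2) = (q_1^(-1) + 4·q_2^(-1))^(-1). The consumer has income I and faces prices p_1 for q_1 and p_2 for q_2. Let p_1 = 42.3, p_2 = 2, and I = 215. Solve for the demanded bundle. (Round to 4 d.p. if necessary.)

Numerically q_2/q_1 = 9.197826, so q_1* = 215/(42.3 + 2·9.197826) = 3.5423 and q_2* = 9.197826·3.5423 = 32.5811.

q_1* = 3.5423, q_2* = 32.5811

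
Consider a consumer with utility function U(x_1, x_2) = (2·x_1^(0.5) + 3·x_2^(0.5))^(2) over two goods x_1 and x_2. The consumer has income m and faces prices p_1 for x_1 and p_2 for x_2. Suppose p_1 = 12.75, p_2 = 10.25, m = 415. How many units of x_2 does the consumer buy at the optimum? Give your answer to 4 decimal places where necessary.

x_2* = 29.8297

MRS = MU_x_1/MU_x_2 = (2/3)·(x_2/x_1)^(0.5). Set equal to p_1/p_2.
Hence x_2/x_1 = ((3/2)·p_1/p_2)^(1/(0.5)), i.e. raised to the 2 power.
With the ratio pinned down, the budget gives x_1* = m/(p_1 + p_2·(x_2/x_1)) and x_2* = (x_2/x_1)·x_1*.
Numerically x_2/x_1 = 3.48141, so x_1* = 415/(12.75 + 10.25·3.48141) = 8.5683 and x_2* = 3.48141·8.5683 = 29.8297.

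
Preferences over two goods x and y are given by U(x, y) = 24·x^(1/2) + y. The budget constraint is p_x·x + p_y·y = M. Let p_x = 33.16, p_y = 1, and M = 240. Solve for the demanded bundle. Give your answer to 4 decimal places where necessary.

Plugging in: x* = (12·1/33.16)² = 0.131, y* = 235.6574.

x* = 0.131, y* = 235.6574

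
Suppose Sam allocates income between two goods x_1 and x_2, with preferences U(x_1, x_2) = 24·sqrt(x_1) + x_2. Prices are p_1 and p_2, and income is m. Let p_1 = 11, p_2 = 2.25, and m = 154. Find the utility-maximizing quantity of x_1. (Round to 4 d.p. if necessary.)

x_1* = 6.0248

Thus x_1* = (12·p_2/p_1)² — independent of m — with the rest of income spent on x_2.
Plugging in: x_1* = (12·2.25/11)² = 6.0248.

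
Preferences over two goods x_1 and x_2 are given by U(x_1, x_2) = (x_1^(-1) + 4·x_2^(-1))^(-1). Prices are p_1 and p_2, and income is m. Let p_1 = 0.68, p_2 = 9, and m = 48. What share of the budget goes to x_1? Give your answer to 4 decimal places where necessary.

share on x_1 = 0.1208

From the CES first-order condition, (1/4)·(x_2/x_1)^(2) = p_1/p_2.
Solve for the ratio: x_2/x_1 = [4·p_1/p_2]^(0.5).
With the ratio pinned down, the budget gives x_1* = m/(p_1 + p_2·(x_2/x_1)) and x_2* = (x_2/x_1)·x_1*.
Numerically x_2/x_1 = 0.549747, so x_1* = 48/(0.68 + 9·0.549747) = 8.5292 and x_2* = 0.549747·8.5292 = 4.6889.
Expenditure on x_1: 0.68·8.5292 = 5.7999; share = 0.1208.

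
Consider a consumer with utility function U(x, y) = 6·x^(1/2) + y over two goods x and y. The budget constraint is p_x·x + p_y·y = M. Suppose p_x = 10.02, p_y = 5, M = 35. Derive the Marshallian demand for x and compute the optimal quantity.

Set MRS = p_x/p_y: 3·x^(−1/2) = p_x/p_y.
Solve: √x = 3·p_y/p_x, so x*(p_x,p_y) = (3·p_y/p_x)², and y* = (M − p_x·x*)/p_y.
Plugging in: x* = (3·5/10.02)² = 2.241.

x* = 2.241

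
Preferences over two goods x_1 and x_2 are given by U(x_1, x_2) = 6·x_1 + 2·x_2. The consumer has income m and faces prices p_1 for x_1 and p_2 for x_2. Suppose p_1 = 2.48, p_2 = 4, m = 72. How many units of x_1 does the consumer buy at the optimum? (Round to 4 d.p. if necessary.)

x_1* = 29.0323

x_1 gives more utility per dollar, so spend all income on x_1: x_1* = m/p_1, x_2* = 0.
Numerically: x_1* = 29.0323, x_2* = 0.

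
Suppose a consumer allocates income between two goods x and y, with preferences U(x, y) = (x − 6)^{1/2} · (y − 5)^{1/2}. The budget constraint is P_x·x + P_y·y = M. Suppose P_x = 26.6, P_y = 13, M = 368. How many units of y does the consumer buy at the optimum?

y* = 10.5154

Discretionary income = 368 − 6·26.6 − 5·13 = 143.4; y* = 5 + 0.5·143.4/13 = 10.5154.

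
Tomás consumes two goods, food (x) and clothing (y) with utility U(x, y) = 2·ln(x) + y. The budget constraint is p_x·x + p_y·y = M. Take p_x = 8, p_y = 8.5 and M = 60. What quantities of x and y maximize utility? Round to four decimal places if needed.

x* = 2.125, y* = 5.0588

So x*(p_x,p_y) = 2·p_y/p_x, independent of income; and y* = (M − 2·p_y)/p_y.
At the given prices: x* = 2·8.5/8 = 2.125, and y* = 5.0588.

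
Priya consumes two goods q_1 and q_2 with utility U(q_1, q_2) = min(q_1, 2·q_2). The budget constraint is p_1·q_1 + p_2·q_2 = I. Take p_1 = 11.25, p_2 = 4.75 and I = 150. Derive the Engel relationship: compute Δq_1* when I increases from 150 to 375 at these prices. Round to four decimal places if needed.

Δq_1* = 16.5138

Demand: q_1*(p_1,p_2,I) = 2·I/(2·p_1 + p_2), q_2* = I/(2·p_1 + p_2).
Here 2·11.25 + 4.75 = 27.25, giving q_1* = 11.0092.
At I' = 375: q_1* = 27.5229. Change: 27.5229 − 11.0092 = 16.5138.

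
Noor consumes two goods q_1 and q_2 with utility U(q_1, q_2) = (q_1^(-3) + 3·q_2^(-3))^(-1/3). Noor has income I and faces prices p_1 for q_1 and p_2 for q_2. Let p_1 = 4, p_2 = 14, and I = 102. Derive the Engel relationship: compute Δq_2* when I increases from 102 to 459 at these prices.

Δq_2* = 19.6617

Numerically q_2/q_1 = 0.962195, so q_1* = 102/(4 + 14·0.962195) = 5.8383 and q_2* = 0.962195·5.8383 = 5.6176.
At I' = 459: q_2* = 25.2793. Change: 25.2793 − 5.6176 = 19.6617.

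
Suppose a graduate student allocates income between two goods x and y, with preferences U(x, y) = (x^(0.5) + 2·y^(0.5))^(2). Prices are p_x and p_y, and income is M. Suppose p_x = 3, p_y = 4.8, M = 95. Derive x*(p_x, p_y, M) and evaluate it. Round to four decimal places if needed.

MU_x ∝ x^(-0.5), MU_y ∝ 2·y^(-0.5), so MRS = (1/2)·(y/x)^(0.5) = p_x/p_y.
Solve for the ratio: y/x = [2·p_x/p_y]^(2).
Substitute y = (y/x)·x into the budget: x* = M/(p_x + p_y·(y/x)).
Numerically y/x = 1.5625, so x* = 95/(3 + 4.8·1.5625) = 9.0476.

x* = 9.0476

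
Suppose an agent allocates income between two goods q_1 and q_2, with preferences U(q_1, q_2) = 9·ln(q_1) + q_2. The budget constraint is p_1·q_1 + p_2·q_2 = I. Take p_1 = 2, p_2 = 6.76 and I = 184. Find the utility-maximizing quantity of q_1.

q_1* = 30.42

Set MRS = p_1/p_2: (9/q_1)/1 = p_1/p_2.
So q_1*(p_1,p_2) = 9·p_2/p_1, independent of income; and q_2* = (I − 9·p_2)/p_2.
At the given prices: q_1* = 9·6.76/2 = 30.42.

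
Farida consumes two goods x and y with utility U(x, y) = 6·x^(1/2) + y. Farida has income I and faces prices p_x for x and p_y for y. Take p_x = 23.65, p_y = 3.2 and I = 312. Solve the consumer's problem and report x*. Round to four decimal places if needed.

x* = 0.1648

MU_x = 3/√x, MU_y = 1. Tangency: 3/√x = p_x/p_y.
Thus x* = (3·p_y/p_x)² — independent of I — with the rest of income spent on y.
Plugging in: x* = (3·3.2/23.65)² = 0.1648.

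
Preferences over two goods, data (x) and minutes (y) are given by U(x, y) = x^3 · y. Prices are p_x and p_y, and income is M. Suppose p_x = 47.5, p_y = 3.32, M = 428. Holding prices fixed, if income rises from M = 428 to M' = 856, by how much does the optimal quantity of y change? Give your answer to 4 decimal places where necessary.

Δy* = 32.2289

At p_x=47.5, p_y=3.32, M=428: y* = 0.25·428/3.32 = 32.2289.
At M' = 856: y* = 64.4578. Change: 64.4578 − 32.2289 = 32.2289.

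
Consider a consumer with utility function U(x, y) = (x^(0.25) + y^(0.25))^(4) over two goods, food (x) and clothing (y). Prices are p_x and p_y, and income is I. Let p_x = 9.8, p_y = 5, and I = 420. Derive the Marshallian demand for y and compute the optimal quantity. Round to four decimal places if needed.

y* = 46.691

MU_x ∝ x^(-0.75), MU_y ∝ y^(-0.75), so MRS = (y/x)^(0.75) = p_x/p_y.
Solve for the ratio: y/x = [p_x/p_y]^(4/3).
With the ratio pinned down, the budget gives x* = I/(p_x + p_y·(y/x)) and y* = (y/x)·x*.
Numerically y/x = 2.452871, so x* = 420/(9.8 + 5·2.452871) = 19.0352 and y* = 2.452871·19.0352 = 46.691.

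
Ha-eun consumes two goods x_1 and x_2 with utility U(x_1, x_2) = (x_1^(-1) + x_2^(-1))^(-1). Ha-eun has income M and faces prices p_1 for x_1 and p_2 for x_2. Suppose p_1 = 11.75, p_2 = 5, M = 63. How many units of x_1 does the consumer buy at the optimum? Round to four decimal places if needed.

From the CES first-order condition, (x_2/x_1)^(2) = p_1/p_2.
Hence x_2/x_1 = (p_1/p_2)^(1/(2)), i.e. raised to the 0.5 power.
With the ratio pinned down, the budget gives x_1* = M/(p_1 + p_2·(x_2/x_1)) and x_2* = (x_2/x_1)·x_1*.
Numerically x_2/x_1 = 1.532971, so x_1* = 63/(11.75 + 5·1.532971) = 3.2449.

x_1* = 3.2449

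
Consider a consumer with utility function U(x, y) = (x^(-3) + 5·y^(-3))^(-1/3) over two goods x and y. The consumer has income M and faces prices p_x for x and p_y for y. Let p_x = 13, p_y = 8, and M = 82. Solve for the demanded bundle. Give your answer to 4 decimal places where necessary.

From the CES first-order condition, (1/5)·(y/x)^(4) = p_x/p_y.
Hence y/x = (5·p_x/p_y)^(1/(4)), i.e. raised to the 0.25 power.
With the ratio pinned down, the budget gives x* = M/(p_x + p_y·(y/x)) and y* = (y/x)·x*.
Numerically y/x = 1.688324, so x* = 82/(13 + 8·1.688324) = 3.0936 and y* = 1.688324·3.0936 = 5.2229.

x* = 3.0936, y* = 5.2229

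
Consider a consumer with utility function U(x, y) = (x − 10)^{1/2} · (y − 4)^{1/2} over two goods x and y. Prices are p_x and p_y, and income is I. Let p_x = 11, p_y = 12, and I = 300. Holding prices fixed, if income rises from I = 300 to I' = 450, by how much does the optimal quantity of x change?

Δx* = 6.8182

MRS = (y−4)/(x−10). Tangency with p_x/p_y gives y−4 = (p_x/p_y)·(x−10).
Substituting into the budget: x* = 10 + 0.5·(I − 10·p_x − 4·p_y)/p_x, and y* = 4 + 0.5·(…)/p_y.
Discretionary income = 300 − 10·11 − 4·12 = 142; x* = 10 + 0.5·142/11 = 16.4545.
At I' = 450: x* = 23.2727. Change: 23.2727 − 16.4545 = 6.8182.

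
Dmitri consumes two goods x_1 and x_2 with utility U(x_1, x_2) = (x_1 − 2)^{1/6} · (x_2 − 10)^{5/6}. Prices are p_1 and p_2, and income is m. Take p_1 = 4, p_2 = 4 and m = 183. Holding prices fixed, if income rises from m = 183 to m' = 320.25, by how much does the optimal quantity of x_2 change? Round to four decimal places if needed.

MRS = (1/5)·(x_2−10)/(x_1−2). Tangency with p_1/p_2 gives x_2−10 = 5·(p_1/p_2)·(x_1−2).
Substituting into the budget: x_1* = 2 + 1/6·(m − 2·p_1 − 10·p_2)/p_1, and x_2* = 10 + 5/6·(…)/p_2.
Discretionary income = 183 − 2·4 − 10·4 = 135; x_2* = 10 + 5/6·135/4 = 38.125.
At m' = 320.25: x_2* = 66.7188. Change: 66.7188 − 38.125 = 28.5938.

Δx_2* = 28.5938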